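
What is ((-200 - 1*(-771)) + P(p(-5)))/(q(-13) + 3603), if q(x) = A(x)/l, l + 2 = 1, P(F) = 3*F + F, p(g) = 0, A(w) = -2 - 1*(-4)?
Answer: 571/3601 ≈ 0.15857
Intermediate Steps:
A(w) = 2 (A(w) = -2 + 4 = 2)
P(F) = 4*F
l = -1 (l = -2 + 1 = -1)
q(x) = -2 (q(x) = 2/(-1) = 2*(-1) = -2)
((-200 - 1*(-771)) + P(p(-5)))/(q(-13) + 3603) = ((-200 - 1*(-771)) + 4*0)/(-2 + 3603) = ((-200 + 771) + 0)/3601 = (571 + 0)*(1/3601) = 571*(1/3601) = 571/3601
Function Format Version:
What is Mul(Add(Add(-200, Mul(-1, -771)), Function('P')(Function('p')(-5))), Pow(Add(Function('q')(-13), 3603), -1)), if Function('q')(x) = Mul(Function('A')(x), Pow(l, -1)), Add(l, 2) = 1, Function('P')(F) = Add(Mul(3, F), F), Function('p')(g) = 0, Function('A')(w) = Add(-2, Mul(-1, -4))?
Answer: Rational(571, 3601) ≈ 0.15857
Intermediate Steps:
Function('A')(w) = 2 (Function('A')(w) = Add(-2, 4) = 2)
Function('P')(F) = Mul(4, F)
l = -1 (l = Add(-2, 1) = -1)
Function('q')(x) = -2 (Function('q')(x) = Mul(2, Pow(-1, -1)) = Mul(2, -1) = -2)
Mul(Add(Add(-200, Mul(-1, -771)), Function('P')(Function('p')(-5))), Pow(Add(Function('q')(-13), 3603), -1)) = Mul(Add(Add(-200, Mul(-1, -771)), Mul(4, 0)), Pow(Add(-2, 3603), -1)) = Mul(Add(Add(-200, 771), 0), Pow(3601, -1)) = Mul(Add(571, 0), Rational(1, 3601)) = Mul(571, Rational(1, 3601)) = Rational(571, 3601)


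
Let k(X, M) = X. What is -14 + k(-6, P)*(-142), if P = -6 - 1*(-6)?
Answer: 838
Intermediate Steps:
P = 0 (P = -6 + 6 = 0)
-14 + k(-6, P)*(-142) = -14 - 6*(-142) = -14 + 852 = 838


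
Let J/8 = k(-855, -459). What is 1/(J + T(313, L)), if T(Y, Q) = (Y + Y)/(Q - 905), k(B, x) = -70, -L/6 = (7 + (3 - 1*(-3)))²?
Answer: -1919/1075266 ≈ -0.0017847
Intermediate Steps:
L = -1014 (L = -6*(7 + (3 - 1*(-3)))² = -6*(7 + (3 + 3))² = -6*(7 + 6)² = -6*13² = -6*169 = -1014)
T(Y, Q) = 2*Y/(-905 + Q) (T(Y, Q) = (2*Y)/(-905 + Q) = 2*Y/(-905 + Q))
J = -560 (J = 8*(-70) = -560)
1/(J + T(313, L)) = 1/(-560 + 2*313/(-905 - 1014)) = 1/(-560 + 2*313/(-1919)) = 1/(-560 + 2*313*(-1/1919)) = 1/(-560 - 626/1919) = 1/(-1075266/1919) = -1919/1075266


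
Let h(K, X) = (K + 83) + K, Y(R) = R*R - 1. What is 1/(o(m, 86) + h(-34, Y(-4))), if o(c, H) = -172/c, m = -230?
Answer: 115/1811 ≈ 0.063501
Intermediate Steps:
Y(R) = -1 + R² (Y(R) = R² - 1 = -1 + R²)
h(K, X) = 83 + 2*K (h(K, X) = (83 + K) + K = 83 + 2*K)
1/(o(m, 86) + h(-34, Y(-4))) = 1/(-172/(-230) + (83 + 2*(-34))) = 1/(-172*(-1/230) + (83 - 68)) = 1/(86/115 + 15) = 1/(1811/115) = 115/1811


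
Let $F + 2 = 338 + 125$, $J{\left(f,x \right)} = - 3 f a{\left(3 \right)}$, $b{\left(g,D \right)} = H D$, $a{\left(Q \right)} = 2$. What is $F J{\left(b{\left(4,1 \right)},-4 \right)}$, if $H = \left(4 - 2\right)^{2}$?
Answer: $-11064$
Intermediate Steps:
$H = 4$ ($H = 2^{2} = 4$)
$b{\left(g,D \right)} = 4 D$
$J{\left(f,x \right)} = - 6 f$ ($J{\left(f,x \right)} = - 3 f 2 = - 6 f$)
$F = 461$ ($F = -2 + \left(338 + 125\right) = -2 + 463 = 461$)
$F J{\left(b{\left(4,1 \right)},-4 \right)} = 461 \left(- 6 \cdot 4 \cdot 1\right) = 461 \left(\left(-6\right) 4\right) = 461 \left(-24\right) = -11064$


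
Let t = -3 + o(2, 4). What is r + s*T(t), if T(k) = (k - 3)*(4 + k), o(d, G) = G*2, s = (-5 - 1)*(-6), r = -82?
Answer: 566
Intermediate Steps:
s = 36 (s = -6*(-6) = 36)
o(d, G) = 2*G
t = 5 (t = -3 + 2*4 = -3 + 8 = 5)
T(k) = (-3 + k)*(4 + k)
r + s*T(t) = -82 + 36*(-12 + 5 + 5²) = -82 + 36*(-12 + 5 + 25) = -82 + 36*18 = -82 + 648 = 566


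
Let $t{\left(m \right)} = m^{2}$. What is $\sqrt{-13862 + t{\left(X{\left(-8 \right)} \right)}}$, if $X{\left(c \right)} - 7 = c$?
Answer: $i \sqrt{13861} \approx 117.73 i$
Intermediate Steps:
$X{\left(c \right)} = 7 + c$
$\sqrt{-13862 + t{\left(X{\left(-8 \right)} \right)}} = \sqrt{-13862 + \left(7 - 8\right)^{2}} = \sqrt{-13862 + \left(-1\right)^{2}} = \sqrt{-13862 + 1} = \sqrt{-13861} = i \sqrt{13861}$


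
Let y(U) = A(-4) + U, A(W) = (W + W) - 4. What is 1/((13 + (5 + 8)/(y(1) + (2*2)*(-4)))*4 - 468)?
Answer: -27/11284 ≈ -0.0023928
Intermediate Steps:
A(W) = -4 + 2*W (A(W) = 2*W - 4 = -4 + 2*W)
y(U) = -12 + U (y(U) = (-4 + 2*(-4)) + U = (-4 - 8) + U = -12 + U)
1/((13 + (5 + 8)/(y(1) + (2*2)*(-4)))*4 - 468) = 1/((13 + (5 + 8)/((-12 + 1) + (2*2)*(-4)))*4 - 468) = 1/((13 + 13/(-11 + 4*(-4)))*4 - 468) = 1/((13 + 13/(-11 - 16))*4 - 468) = 1/((13 + 13/(-27))*4 - 468) = 1/((13 + 13*(-1/27))*4 - 468) = 1/((13 - 13/27)*4 - 468) = 1/((338/27)*4 - 468) = 1/(1352/27 - 468) = 1/(-11284/27) = -27/11284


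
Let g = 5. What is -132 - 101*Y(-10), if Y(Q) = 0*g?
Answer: -132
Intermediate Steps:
Y(Q) = 0 (Y(Q) = 0*5 = 0)
-132 - 101*Y(-10) = -132 - 101*0 = -132 + 0 = -132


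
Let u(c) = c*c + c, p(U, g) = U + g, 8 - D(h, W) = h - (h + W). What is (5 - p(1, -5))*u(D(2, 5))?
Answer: 1638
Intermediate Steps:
D(h, W) = 8 + W (D(h, W) = 8 - (h - (h + W)) = 8 - (h - (W + h)) = 8 - (h + (-W - h)) = 8 - (-1)*W = 8 + W)
u(c) = c + c**2 (u(c) = c**2 + c = c + c**2)
(5 - p(1, -5))*u(D(2, 5)) = (5 - (1 - 5))*((8 + 5)*(1 + (8 + 5))) = (5 - 1*(-4))*(13*(1 + 13)) = (5 + 4)*(13*14) = 9*182 = 1638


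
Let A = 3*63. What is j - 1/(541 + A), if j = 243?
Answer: 177389/730 ≈ 243.00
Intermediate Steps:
A = 189
j - 1/(541 + A) = 243 - 1/(541 + 189) = 243 - 1/730 = 177389/730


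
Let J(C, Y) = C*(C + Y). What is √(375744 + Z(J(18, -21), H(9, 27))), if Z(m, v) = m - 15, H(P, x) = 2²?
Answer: 5*√15027 ≈ 612.92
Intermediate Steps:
H(P, x) = 4
Z(m, v) = -15 + m
√(375744 + Z(J(18, -21), H(9, 27))) = √(375744 + (-15 + 18*(18 - 21))) = √(375744 + (-15 + 18*(-3))) = √(375744 + (-15 - 54)) = √(375744 - 69) = √375675 = 5*√15027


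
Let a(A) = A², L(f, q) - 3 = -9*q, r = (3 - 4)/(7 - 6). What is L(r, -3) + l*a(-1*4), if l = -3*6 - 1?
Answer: -274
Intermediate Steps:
r = -1 (r = -1/1 = -1*1 = -1)
L(f, q) = 3 - 9*q
l = -19 (l = -18 - 1 = -19)
L(r, -3) + l*a(-1*4) = (3 - 9*(-3)) - 19*(-1*4)² = (3 + 27) - 19*(-4)² = 30 - 19*16 = 30 - 304 = -274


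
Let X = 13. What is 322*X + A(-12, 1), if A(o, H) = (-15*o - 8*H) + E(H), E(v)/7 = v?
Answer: 4365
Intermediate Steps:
E(v) = 7*v
A(o, H) = -H - 15*o (A(o, H) = (-15*o - 8*H) + 7*H = -H - 15*o)
322*X + A(-12, 1) = 322*13 + (-1*1 - 15*(-12)) = 4186 + (-1 + 180) = 4186 + 179 = 4365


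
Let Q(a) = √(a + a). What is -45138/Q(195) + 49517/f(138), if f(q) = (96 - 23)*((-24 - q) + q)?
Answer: -49517/1752 - 7523*√390/65 ≈ -2313.9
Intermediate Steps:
f(q) = -1752 (f(q) = 73*(-24) = -1752)
Q(a) = √2*√a (Q(a) = √(2*a) = √2*√a)
-45138/Q(195) + 49517/f(138) = -45138*√390/390 + 49517/(-1752) = -45138*√390/390 + 49517*(-1/1752) = -7523*√390/65 - 49517/1752 = -49517/1752 - 7523*√390/65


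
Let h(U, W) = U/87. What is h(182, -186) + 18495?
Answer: 1609247/87 ≈ 18497.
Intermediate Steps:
h(U, W) = U/87 (h(U, W) = U*(1/87) = U/87)
h(182, -186) + 18495 = (1/87)*182 + 18495 = 182/87 + 18495 = 1609247/87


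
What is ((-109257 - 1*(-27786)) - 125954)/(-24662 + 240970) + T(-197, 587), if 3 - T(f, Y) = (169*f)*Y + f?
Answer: 4227348351403/216308 ≈ 1.9543e+7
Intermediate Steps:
T(f, Y) = 3 - f - 169*Y*f (T(f, Y) = 3 - ((169*f)*Y + f) = 3 - (169*Y*f + f) = 3 - (f + 169*Y*f) = 3 + (-f - 169*Y*f) = 3 - f - 169*Y*f)
((-109257 - 1*(-27786)) - 125954)/(-24662 + 240970) + T(-197, 587) = ((-109257 - 1*(-27786)) - 125954)/(-24662 + 240970) + (3 - 1*(-197) - 169*587*(-197)) = ((-109257 + 27786) - 125954)/216308 + (3 + 197 + 19542991) = (-81471 - 125954)*(1/216308) + 19543191 = -207425*1/216308 + 19543191 = -207425/216308 + 19543191 = 4227348351403/216308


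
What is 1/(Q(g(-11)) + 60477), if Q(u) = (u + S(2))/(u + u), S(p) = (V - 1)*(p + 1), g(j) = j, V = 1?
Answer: 2/120955 ≈ 1.6535e-5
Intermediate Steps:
S(p) = 0 (S(p) = (1 - 1)*(p + 1) = 0*(1 + p) = 0)
Q(u) = ½ (Q(u) = (u + 0)/(u + u) = u/((2*u)) = u*(1/(2*u)) = ½)
1/(Q(g(-11)) + 60477) = 1/(½ + 60477) = 1/(120955/2) = 2/120955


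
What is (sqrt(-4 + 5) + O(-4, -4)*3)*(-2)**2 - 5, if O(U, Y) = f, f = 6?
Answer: 71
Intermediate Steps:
O(U, Y) = 6
(sqrt(-4 + 5) + O(-4, -4)*3)*(-2)**2 - 5 = (sqrt(-4 + 5) + 6*3)*(-2)**2 - 5 = (sqrt(1) + 18)*4 - 5 = (1 + 18)*4 - 5 = 19*4 - 5 = 76 - 5 = 71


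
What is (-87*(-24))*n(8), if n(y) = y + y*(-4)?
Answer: -50112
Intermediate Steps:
n(y) = -3*y (n(y) = y - 4*y = -3*y)
(-87*(-24))*n(8) = (-87*(-24))*(-3*8) = -29*(-72)*(-24) = 2088*(-24) = -50112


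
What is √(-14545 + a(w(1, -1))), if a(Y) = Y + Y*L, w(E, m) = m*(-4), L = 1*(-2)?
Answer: I*√14549 ≈ 120.62*I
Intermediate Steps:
L = -2
w(E, m) = -4*m
a(Y) = -Y (a(Y) = Y + Y*(-2) = Y - 2*Y = -Y)
√(-14545 + a(w(1, -1))) = √(-14545 - (-4)*(-1)) = √(-14545 - 1*4) = √(-14545 - 4) = √(-14549) = I*√14549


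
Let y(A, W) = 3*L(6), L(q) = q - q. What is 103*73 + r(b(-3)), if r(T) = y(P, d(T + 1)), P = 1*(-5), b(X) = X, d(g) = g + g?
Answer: 7519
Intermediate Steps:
L(q) = 0
d(g) = 2*g
P = -5
y(A, W) = 0 (y(A, W) = 3*0 = 0)
r(T) = 0
103*73 + r(b(-3)) = 103*73 + 0 = 7519 + 0 = 7519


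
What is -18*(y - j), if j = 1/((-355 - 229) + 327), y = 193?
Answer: -892836/257 ≈ -3474.1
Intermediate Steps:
j = -1/257 (j = 1/(-584 + 327) = 1/(-257) = -1/257 ≈ -0.0038911)
-18*(y - j) = -18*(193 - 1*(-1/257)) = -18*(193 + 1/257) = -18*49602/257 = -892836/257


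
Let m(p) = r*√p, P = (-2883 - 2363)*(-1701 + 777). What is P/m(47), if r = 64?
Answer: 605913*√47/376 ≈ 11048.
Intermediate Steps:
P = 4847304 (P = -5246*(-924) = 4847304)
m(p) = 64*√p
P/m(47) = 4847304/((64*√47)) = 4847304*(√47/3008) = 605913*√47/376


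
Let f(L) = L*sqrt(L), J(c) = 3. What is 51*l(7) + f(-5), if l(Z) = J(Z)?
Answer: 153 - 5*I*sqrt(5) ≈ 153.0 - 11.18*I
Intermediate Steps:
l(Z) = 3
f(L) = L**(3/2)
51*l(7) + f(-5) = 51*3 + (-5)**(3/2) = 153 - 5*I*sqrt(5)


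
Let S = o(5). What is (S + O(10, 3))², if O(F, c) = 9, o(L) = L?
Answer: 196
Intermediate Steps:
S = 5
(S + O(10, 3))² = (5 + 9)² = 14² = 196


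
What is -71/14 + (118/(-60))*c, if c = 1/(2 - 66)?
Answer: -67747/13440 ≈ -5.0407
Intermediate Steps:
c = -1/64 (c = 1/(-64) = -1/64 ≈ -0.015625)
-71/14 + (118/(-60))*c = -71/14 + (118/(-60))*(-1/64) = -71*1/14 + (118*(-1/60))*(-1/64) = -71/14 - 59/30*(-1/64) = -71/14 + 59/1920 = -67747/13440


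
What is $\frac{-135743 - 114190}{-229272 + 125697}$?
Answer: $\frac{83311}{34525} \approx 2.4131$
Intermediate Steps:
$\frac{-135743 - 114190}{-229272 + 125697} = - \frac{249933}{-103575} = \left(-249933\right) \left(- \frac{1}{103575}\right) = \frac{83311}{34525}$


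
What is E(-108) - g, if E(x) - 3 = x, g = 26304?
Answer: -26409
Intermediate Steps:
E(x) = 3 + x
E(-108) - g = (3 - 108) - 1*26304 = -105 - 26304 = -26409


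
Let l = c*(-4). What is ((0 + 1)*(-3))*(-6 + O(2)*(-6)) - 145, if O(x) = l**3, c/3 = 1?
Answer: -31231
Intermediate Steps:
c = 3 (c = 3*1 = 3)
l = -12 (l = 3*(-4) = -12)
O(x) = -1728 (O(x) = (-12)**3 = -1728)
((0 + 1)*(-3))*(-6 + O(2)*(-6)) - 145 = ((0 + 1)*(-3))*(-6 - 1728*(-6)) - 145 = (1*(-3))*(-6 + 10368) - 145 = -3*10362 - 145 = -31086 - 145 = -31231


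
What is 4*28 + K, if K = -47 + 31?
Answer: 96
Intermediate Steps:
K = -16
4*28 + K = 4*28 - 16 = 112 - 16 = 96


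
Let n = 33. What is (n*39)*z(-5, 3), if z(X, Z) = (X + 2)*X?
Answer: 19305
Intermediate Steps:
z(X, Z) = X*(2 + X) (z(X, Z) = (2 + X)*X = X*(2 + X))
(n*39)*z(-5, 3) = (33*39)*(-5*(2 - 5)) = 1287*(-5*(-3)) = 1287*15 = 19305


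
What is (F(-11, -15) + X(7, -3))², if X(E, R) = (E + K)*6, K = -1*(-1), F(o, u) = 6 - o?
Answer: 4225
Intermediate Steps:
K = 1
X(E, R) = 6 + 6*E (X(E, R) = (E + 1)*6 = (1 + E)*6 = 6 + 6*E)
(F(-11, -15) + X(7, -3))² = ((6 - 1*(-11)) + (6 + 6*7))² = ((6 + 11) + (6 + 42))² = (17 + 48)² = 65² = 4225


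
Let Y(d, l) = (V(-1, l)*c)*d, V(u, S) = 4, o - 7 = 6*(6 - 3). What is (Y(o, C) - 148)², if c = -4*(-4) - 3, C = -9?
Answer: 1327104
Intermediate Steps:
c = 13 (c = 16 - 3 = 13)
o = 25 (o = 7 + 6*(6 - 3) = 7 + 6*3 = 7 + 18 = 25)
Y(d, l) = 52*d (Y(d, l) = (4*13)*d = 52*d)
(Y(o, C) - 148)² = (52*25 - 148)² = (1300 - 148)² = 1152² = 1327104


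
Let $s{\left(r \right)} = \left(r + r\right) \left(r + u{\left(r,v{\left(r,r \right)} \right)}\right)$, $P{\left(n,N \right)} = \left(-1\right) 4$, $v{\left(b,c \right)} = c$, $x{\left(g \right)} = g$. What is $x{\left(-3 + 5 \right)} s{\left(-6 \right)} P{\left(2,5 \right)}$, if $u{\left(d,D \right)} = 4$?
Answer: $-192$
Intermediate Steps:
$P{\left(n,N \right)} = -4$
$s{\left(r \right)} = 2 r \left(4 + r\right)$ ($s{\left(r \right)} = \left(r + r\right) \left(r + 4\right) = 2 r \left(4 + r\right)$)
$x{\left(-3 + 5 \right)} s{\left(-6 \right)} P{\left(2,5 \right)} = \left(-3 + 5\right) 2 \left(-6\right) \left(4 - 6\right) \left(-4\right) = 2 \cdot 2 \left(-6\right) \left(-2\right) \left(-4\right) = 2 \cdot 24 \left(-4\right) = 48 \left(-4\right) = -192$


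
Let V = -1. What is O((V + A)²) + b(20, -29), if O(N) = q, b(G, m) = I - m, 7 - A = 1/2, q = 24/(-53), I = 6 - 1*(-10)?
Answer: 2361/53 ≈ 44.547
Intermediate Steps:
I = 16 (I = 6 + 10 = 16)
q = -24/53 (q = 24*(-1/53) = -24/53 ≈ -0.45283)
A = 13/2 (A = 7 - 1/2 = 7 - 1*½ = 7 - ½ = 13/2 ≈ 6.5000)
b(G, m) = 16 - m
O(N) = -24/53
O((V + A)²) + b(20, -29) = -24/53 + (16 - 1*(-29)) = -24/53 + (16 + 29) = -24/53 + 45 = 2361/53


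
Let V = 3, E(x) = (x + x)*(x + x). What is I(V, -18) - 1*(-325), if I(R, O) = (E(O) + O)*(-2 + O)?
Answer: -25235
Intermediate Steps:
E(x) = 4*x**2 (E(x) = (2*x)*(2*x) = 4*x**2)
I(R, O) = (-2 + O)*(O + 4*O**2) (I(R, O) = (4*O**2 + O)*(-2 + O) = (O + 4*O**2)*(-2 + O) = (-2 + O)*(O + 4*O**2))
I(V, -18) - 1*(-325) = -18*(-2 - 7*(-18) + 4*(-18)**2) - 1*(-325) = -18*(-2 + 126 + 4*324) + 325 = -18*(-2 + 126 + 1296) + 325 = -18*1420 + 325 = -25560 + 325 = -25235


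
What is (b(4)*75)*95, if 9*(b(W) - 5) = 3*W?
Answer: 45125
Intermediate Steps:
b(W) = 5 + W/3 (b(W) = 5 + (3*W)/9 = 5 + W/3)
(b(4)*75)*95 = ((5 + (1/3)*4)*75)*95 = ((5 + 4/3)*75)*95 = ((19/3)*75)*95 = 475*95 = 45125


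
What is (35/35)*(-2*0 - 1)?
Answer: -1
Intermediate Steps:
(35/35)*(-2*0 - 1) = (35*(1/35))*(0 - 1) = 1*(-1) = -1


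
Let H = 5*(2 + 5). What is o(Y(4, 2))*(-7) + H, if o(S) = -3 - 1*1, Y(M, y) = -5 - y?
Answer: 63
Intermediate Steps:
o(S) = -4 (o(S) = -3 - 1 = -4)
H = 35 (H = 5*7 = 35)
o(Y(4, 2))*(-7) + H = -4*(-7) + 35 = 28 + 35 = 63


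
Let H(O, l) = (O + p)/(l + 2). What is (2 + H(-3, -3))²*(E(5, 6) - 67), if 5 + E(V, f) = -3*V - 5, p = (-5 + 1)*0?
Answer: -2300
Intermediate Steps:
p = 0 (p = -4*0 = 0)
H(O, l) = O/(2 + l) (H(O, l) = (O + 0)/(l + 2) = O/(2 + l))
E(V, f) = -10 - 3*V (E(V, f) = -5 + (-3*V - 5) = -5 + (-5 - 3*V) = -10 - 3*V)
(2 + H(-3, -3))²*(E(5, 6) - 67) = (2 - 3/(2 - 3))²*((-10 - 3*5) - 67) = (2 - 3/(-1))²*((-10 - 15) - 67) = (2 - 3*(-1))²*(-25 - 67) = (2 + 3)²*(-92) = 5²*(-92) = 25*(-92) = -2300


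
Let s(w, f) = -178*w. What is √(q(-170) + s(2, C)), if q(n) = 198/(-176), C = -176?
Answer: I*√5714/4 ≈ 18.898*I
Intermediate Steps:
q(n) = -9/8 (q(n) = 198*(-1/176) = -9/8)
√(q(-170) + s(2, C)) = √(-9/8 - 178*2) = √(-9/8 - 356) = √(-2857/8) = I*√5714/4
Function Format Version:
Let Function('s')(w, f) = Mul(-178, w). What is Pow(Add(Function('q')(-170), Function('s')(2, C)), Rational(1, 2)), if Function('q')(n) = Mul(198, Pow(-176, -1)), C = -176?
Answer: Mul(Rational(1, 4), I, Pow(5714, Rational(1, 2))) ≈ Mul(18.898, I)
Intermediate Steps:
Function('q')(n) = Rational(-9, 8) (Function('q')(n) = Mul(198, Rational(-1, 176)) = Rational(-9, 8))
Pow(Add(Function('q')(-170), Function('s')(2, C)), Rational(1, 2)) = Pow(Add(Rational(-9, 8), Mul(-178, 2)), Rational(1, 2)) = Pow(Add(Rational(-9, 8), -356), Rational(1, 2)) = Pow(Rational(-2857, 8), Rational(1, 2)) = Mul(Rational(1, 4), I, Pow(5714, Rational(1, 2)))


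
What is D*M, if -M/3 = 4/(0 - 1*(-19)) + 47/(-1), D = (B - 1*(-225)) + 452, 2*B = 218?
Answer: 2096262/19 ≈ 1.1033e+5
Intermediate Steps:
B = 109 (B = (1/2)*218 = 109)
D = 786 (D = (109 - 1*(-225)) + 452 = (109 + 225) + 452 = 334 + 452 = 786)
M = 2667/19 (M = -3*(4/(0 - 1*(-19)) + 47/(-1)) = -3*(4/(0 + 19) + 47*(-1)) = -3*(4/19 - 47) = -3*(-889/19) = 2667/19 ≈ 140.37)
D*M = 786*(2667/19) = 2096262/19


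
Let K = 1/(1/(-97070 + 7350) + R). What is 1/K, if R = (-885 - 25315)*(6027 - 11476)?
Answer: 12808768135999/89720 ≈ 1.4276e+8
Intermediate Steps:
R = 142763800 (R = -26200*(-5449) = 142763800)
K = 89720/12808768135999 (K = 1/(1/(-97070 + 7350) + 142763800) = 1/(1/(-89720) + 142763800) = 1/(-1/89720 + 142763800) = 1/(12808768135999/89720) = 89720/12808768135999 ≈ 7.0046e-9)
1/K = 1/(89720/12808768135999) = 12808768135999/89720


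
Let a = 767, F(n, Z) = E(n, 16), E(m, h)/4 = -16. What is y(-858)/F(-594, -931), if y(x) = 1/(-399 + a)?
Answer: -1/23552 ≈ -4.2459e-5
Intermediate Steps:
E(m, h) = -64 (E(m, h) = 4*(-16) = -64)
F(n, Z) = -64
y(x) = 1/368 (y(x) = 1/(-399 + 767) = 1/368)
y(-858)/F(-594, -931) = (1/368)/(-64) = (1/368)*(-1/64) = -1/23552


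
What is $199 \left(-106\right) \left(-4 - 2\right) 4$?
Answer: $506256$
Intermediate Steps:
$199 \left(-106\right) \left(-4 - 2\right) 4 = - 21094 \left(\left(-6\right) 4\right) = \left(-21094\right) \left(-24\right) = 506256$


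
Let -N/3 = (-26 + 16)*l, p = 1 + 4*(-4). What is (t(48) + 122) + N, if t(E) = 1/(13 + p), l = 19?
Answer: 1383/2 ≈ 691.50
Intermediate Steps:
p = -15 (p = 1 - 16 = -15)
N = 570 (N = -3*(-26 + 16)*19 = -(-30)*19 = -3*(-190) = 570)
t(E) = -½ (t(E) = 1/(13 - 15) = 1/(-2) = -½)
(t(48) + 122) + N = (-½ + 122) + 570 = 243/2 + 570 = 1383/2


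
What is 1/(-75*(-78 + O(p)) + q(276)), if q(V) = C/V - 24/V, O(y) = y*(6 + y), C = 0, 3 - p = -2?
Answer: 23/39673 ≈ 0.00057974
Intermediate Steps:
p = 5 (p = 3 - 1*(-2) = 3 + 2 = 5)
q(V) = -24/V (q(V) = 0/V - 24/V = 0 - 24/V = -24/V)
1/(-75*(-78 + O(p)) + q(276)) = 1/(-75*(-78 + 5*(6 + 5)) - 24/276) = 1/(-75*(-78 + 5*11) - 24*1/276) = 1/(-75*(-78 + 55) - 2/23) = 1/(-75*(-23) - 2/23) = 1/(1725 - 2/23) = 1/(39673/23) = 23/39673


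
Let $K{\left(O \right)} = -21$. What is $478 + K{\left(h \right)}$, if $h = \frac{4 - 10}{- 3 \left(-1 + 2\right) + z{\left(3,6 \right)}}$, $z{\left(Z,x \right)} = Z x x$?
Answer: $457$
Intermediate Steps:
$z{\left(Z,x \right)} = Z x^{2}$
$h = - \frac{2}{35}$ ($h = \frac{4 - 10}{- 3 \left(-1 + 2\right) + 3 \cdot 6^{2}} = - \frac{6}{\left(-3\right) 1 + 3 \cdot 36} = - \frac{6}{-3 + 108} = - \frac{6}{105} = \left(-6\right) \frac{1}{105} = - \frac{2}{35} \approx -0.057143$)
$478 + K{\left(h \right)} = 478 - 21 = 457$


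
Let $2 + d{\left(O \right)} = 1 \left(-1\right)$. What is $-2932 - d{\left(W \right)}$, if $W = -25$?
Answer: $-2929$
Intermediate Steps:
$d{\left(O \right)} = -3$ ($d{\left(O \right)} = -2 + 1 \left(-1\right) = -2 - 1 = -3$)
$-2932 - d{\left(W \right)} = -2932 - -3 = -2932 + 3 = -2929$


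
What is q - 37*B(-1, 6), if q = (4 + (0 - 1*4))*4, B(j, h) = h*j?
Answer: 222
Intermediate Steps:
q = 0 (q = (4 + (0 - 4))*4 = (4 - 4)*4 = 0*4 = 0)
q - 37*B(-1, 6) = 0 - 222*(-1) = 0 - 37*(-6) = 0 + 222 = 222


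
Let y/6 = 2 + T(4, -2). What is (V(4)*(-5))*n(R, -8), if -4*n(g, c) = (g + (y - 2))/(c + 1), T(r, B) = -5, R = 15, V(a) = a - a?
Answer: 0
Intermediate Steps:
V(a) = 0
y = -18 (y = 6*(2 - 5) = 6*(-3) = -18)
n(g, c) = -(-20 + g)/(4*(1 + c)) (n(g, c) = -(g + (-18 - 2))/(4*(c + 1)) = -(g - 20)/(4*(1 + c)) = -(-20 + g)/(4*(1 + c)))
(V(4)*(-5))*n(R, -8) = (0*(-5))*((20 - 1*15)/(4*(1 - 8))) = 0*((1/4)*(20 - 15)/(-7)) = 0*((1/4)*(-1/7)*5) = 0*(-5/28) = 0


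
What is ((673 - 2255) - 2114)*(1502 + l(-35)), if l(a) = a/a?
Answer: -5555088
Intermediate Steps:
l(a) = 1
((673 - 2255) - 2114)*(1502 + l(-35)) = ((673 - 2255) - 2114)*(1502 + 1) = (-1582 - 2114)*1503 = -3696*1503 = -5555088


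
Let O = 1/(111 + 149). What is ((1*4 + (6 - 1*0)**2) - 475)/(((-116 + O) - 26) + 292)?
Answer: -113100/39001 ≈ -2.8999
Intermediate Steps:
O = 1/260 ≈ 0.0038462
((1*4 + (6 - 1*0)**2) - 475)/(((-116 + O) - 26) + 292) = ((1*4 + (6 - 1*0)**2) - 475)/(((-116 + 1/260) - 26) + 292) = ((4 + (6 + 0)**2) - 475)/((-30159/260 - 26) + 292) = ((4 + 6**2) - 475)/(-36919/260 + 292) = ((4 + 36) - 475)/(39001/260) = (40 - 475)*(260/39001) = -435*260/39001 = -113100/39001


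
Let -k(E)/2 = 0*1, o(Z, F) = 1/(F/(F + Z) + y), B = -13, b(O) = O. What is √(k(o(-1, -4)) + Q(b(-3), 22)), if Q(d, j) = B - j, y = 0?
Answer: I*√35 ≈ 5.9161*I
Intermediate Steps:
Q(d, j) = -13 - j
o(Z, F) = (F + Z)/F (o(Z, F) = 1/(F/(F + Z) + 0) = 1/(F/(F + Z)) = (F + Z)/F)
k(E) = 0 (k(E) = -0 = -2*0 = 0)
√(k(o(-1, -4)) + Q(b(-3), 22)) = √(0 + (-13 - 1*22)) = √(0 + (-13 - 22)) = √(0 - 35) = √(-35) = I*√35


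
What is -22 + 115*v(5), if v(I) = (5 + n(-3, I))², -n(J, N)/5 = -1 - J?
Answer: 2853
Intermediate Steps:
n(J, N) = 5 + 5*J (n(J, N) = -5*(-1 - J) = 5 + 5*J)
v(I) = 25 (v(I) = (5 + (5 + 5*(-3)))² = (5 + (5 - 15))² = (5 - 10)² = (-5)² = 25)
-22 + 115*v(5) = -22 + 115*25 = -22 + 2875 = 2853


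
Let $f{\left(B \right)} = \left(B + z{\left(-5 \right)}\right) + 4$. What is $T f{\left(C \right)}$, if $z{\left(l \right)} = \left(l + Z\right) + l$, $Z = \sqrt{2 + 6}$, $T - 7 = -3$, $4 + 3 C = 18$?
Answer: $- \frac{16}{3} + 8 \sqrt{2} \approx 5.9804$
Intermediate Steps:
$C = \frac{14}{3}$ ($C = - \frac{4}{3} + \frac{1}{3} \cdot 18 = - \frac{4}{3} + 6 = \frac{14}{3} \approx 4.6667$)
$T = 4$ ($T = 7 - 3 = 4$)
$Z = 2 \sqrt{2}$ ($Z = \sqrt{8} = 2 \sqrt{2} \approx 2.8284$)
$z{\left(l \right)} = 2 l + 2 \sqrt{2}$ ($z{\left(l \right)} = \left(l + 2 \sqrt{2}\right) + l = 2 l + 2 \sqrt{2}$)
$f{\left(B \right)} = -6 + B + 2 \sqrt{2}$ ($f{\left(B \right)} = \left(B + \left(2 \left(-5\right) + 2 \sqrt{2}\right)\right) + 4 = \left(B - \left(10 - 2 \sqrt{2}\right)\right) + 4 = \left(-10 + B + 2 \sqrt{2}\right) + 4 = -6 + B + 2 \sqrt{2}$)
$T f{\left(C \right)} = 4 \left(-6 + \frac{14}{3} + 2 \sqrt{2}\right) = 4 \left(- \frac{4}{3} + 2 \sqrt{2}\right) = - \frac{16}{3} + 8 \sqrt{2}$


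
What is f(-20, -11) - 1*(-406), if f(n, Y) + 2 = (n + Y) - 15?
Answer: 358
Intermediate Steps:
f(n, Y) = -17 + Y + n (f(n, Y) = -2 + ((n + Y) - 15) = -2 + ((Y + n) - 15) = -2 + (-15 + Y + n) = -17 + Y + n)
f(-20, -11) - 1*(-406) = (-17 - 11 - 20) - 1*(-406) = -48 + 406 = 358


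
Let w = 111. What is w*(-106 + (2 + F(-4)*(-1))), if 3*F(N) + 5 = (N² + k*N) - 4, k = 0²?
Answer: -11803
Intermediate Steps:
k = 0
F(N) = -3 + N²/3 (F(N) = -5/3 + ((N² + 0*N) - 4)/3 = -5/3 + ((N² + 0) - 4)/3 = -5/3 + (N² - 4)/3 = -5/3 + (-4 + N²)/3 = -5/3 + (-4/3 + N²/3) = -3 + N²/3)
w*(-106 + (2 + F(-4)*(-1))) = 111*(-106 + (2 + (-3 + (⅓)*(-4)²)*(-1))) = 111*(-106 + (2 + (-3 + (⅓)*16)*(-1))) = 111*(-106 + (2 + (-3 + 16/3)*(-1))) = 111*(-106 + (2 + (7/3)*(-1))) = 111*(-106 + (2 - 7/3)) = 111*(-106 - ⅓) = 111*(-319/3) = -11803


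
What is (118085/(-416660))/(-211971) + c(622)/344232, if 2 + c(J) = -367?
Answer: -180829839809/168902856011064 ≈ -0.0010706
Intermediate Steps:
c(J) = -369 (c(J) = -2 - 367 = -369)
(118085/(-416660))/(-211971) + c(622)/344232 = (118085/(-416660))/(-211971) - 369/344232 = (118085*(-1/416660))*(-1/211971) - 369*1/344232 = -23617/83332*(-1/211971) - 41/38248 = 23617/17663967372 - 41/38248 = -180829839809/168902856011064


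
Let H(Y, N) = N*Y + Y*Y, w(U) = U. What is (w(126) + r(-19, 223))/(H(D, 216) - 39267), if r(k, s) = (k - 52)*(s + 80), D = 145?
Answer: -21387/13078 ≈ -1.6353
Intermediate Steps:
r(k, s) = (-52 + k)*(80 + s)
H(Y, N) = Y**2 + N*Y (H(Y, N) = N*Y + Y**2 = Y**2 + N*Y)
(w(126) + r(-19, 223))/(H(D, 216) - 39267) = (126 + (-4160 - 52*223 + 80*(-19) - 19*223))/(145*(216 + 145) - 39267) = (126 + (-4160 - 11596 - 1520 - 4237))/(145*361 - 39267) = (126 - 21513)/(52345 - 39267) = -21387/13078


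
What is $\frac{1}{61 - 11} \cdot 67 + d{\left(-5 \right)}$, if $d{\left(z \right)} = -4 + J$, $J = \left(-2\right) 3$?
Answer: $- \frac{433}{50} \approx -8.66$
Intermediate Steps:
$J = -6$
$d{\left(z \right)} = -10$ ($d{\left(z \right)} = -4 - 6 = -10$)
$\frac{1}{61 - 11} \cdot 67 + d{\left(-5 \right)} = \frac{1}{61 - 11} \cdot 67 - 10 = \frac{1}{50} \cdot 67 - 10 = \frac{67}{50} - 10 = - \frac{433}{50}$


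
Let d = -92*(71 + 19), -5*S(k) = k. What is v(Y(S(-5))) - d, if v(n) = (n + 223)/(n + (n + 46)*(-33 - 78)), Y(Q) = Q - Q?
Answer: 42277457/5106 ≈ 8280.0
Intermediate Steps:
S(k) = -k/5
Y(Q) = 0
d = -8280 (d = -92*90 = -8280)
v(n) = (223 + n)/(-5106 - 110*n) (v(n) = (223 + n)/(n + (46 + n)*(-111)) = (223 + n)/(n + (-5106 - 111*n)) = (223 + n)/(-5106 - 110*n))
v(Y(S(-5))) - d = (-223 - 1*0)/(2*(2553 + 55*0)) - 1*(-8280) = (-223 + 0)/(2*(2553 + 0)) + 8280 = (1/2)*(-223)/2553 + 8280 = (1/2)*(1/2553)*(-223) + 8280 = -223/5106 + 8280 = 42277457/5106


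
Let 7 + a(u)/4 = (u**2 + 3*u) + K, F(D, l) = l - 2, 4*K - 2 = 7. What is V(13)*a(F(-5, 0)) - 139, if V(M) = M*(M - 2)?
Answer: -4000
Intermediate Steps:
V(M) = M*(-2 + M)
K = 9/4 (K = 1/2 + (1/4)*7 = 1/2 + 7/4 = 9/4 ≈ 2.2500)
F(D, l) = -2 + l
a(u) = -19 + 4*u**2 + 12*u (a(u) = -28 + 4*((u**2 + 3*u) + 9/4) = -28 + 4*(9/4 + u**2 + 3*u) = -28 + (9 + 4*u**2 + 12*u) = -19 + 4*u**2 + 12*u)
V(13)*a(F(-5, 0)) - 139 = (13*(-2 + 13))*(-19 + 4*(-2 + 0)**2 + 12*(-2 + 0)) - 139 = (13*11)*(-19 + 4*(-2)**2 + 12*(-2)) - 139 = 143*(-19 + 4*4 - 24) - 139 = 143*(-19 + 16 - 24) - 139 = 143*(-27) - 139 = -3861 - 139 = -4000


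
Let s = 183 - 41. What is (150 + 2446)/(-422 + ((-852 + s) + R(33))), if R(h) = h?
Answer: -2596/1099 ≈ -2.3621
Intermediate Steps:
s = 142
(150 + 2446)/(-422 + ((-852 + s) + R(33))) = (150 + 2446)/(-422 + ((-852 + 142) + 33)) = 2596/(-422 + (-710 + 33)) = 2596/(-422 - 677) = 2596/(-1099) = 2596*(-1/1099) = -2596/1099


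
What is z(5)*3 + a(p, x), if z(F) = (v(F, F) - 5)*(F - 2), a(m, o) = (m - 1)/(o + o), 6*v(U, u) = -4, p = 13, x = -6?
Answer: -52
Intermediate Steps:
v(U, u) = -2/3 (v(U, u) = (1/6)*(-4) = -2/3)
a(m, o) = (-1 + m)/(2*o) (a(m, o) = (-1 + m)/((2*o)) = (-1 + m)*(1/(2*o)) = (-1 + m)/(2*o))
z(F) = 34/3 - 17*F/3 (z(F) = (-2/3 - 5)*(F - 2) = -17*(-2 + F)/3 = 34/3 - 17*F/3)
z(5)*3 + a(p, x) = (34/3 - 17/3*5)*3 + (1/2)*(-1 + 13)/(-6) = (34/3 - 85/3)*3 + (1/2)*(-1/6)*12 = -17*3 - 1 = -51 - 1 = -52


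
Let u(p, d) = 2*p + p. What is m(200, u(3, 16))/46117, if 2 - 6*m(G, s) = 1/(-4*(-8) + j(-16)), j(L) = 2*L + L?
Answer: 11/1475744 ≈ 7.4539e-6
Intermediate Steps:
u(p, d) = 3*p
j(L) = 3*L
m(G, s) = 11/32 (m(G, s) = ⅓ - 1/(6*(-4*(-8) + 3*(-16))) = ⅓ - 1/(6*(32 - 48)) = ⅓ - ⅙/(-16) = ⅓ - ⅙*(-1/16) = ⅓ + 1/96 = 11/32)
m(200, u(3, 16))/46117 = (11/32)/46117 = (11/32)*(1/46117) = 11/1475744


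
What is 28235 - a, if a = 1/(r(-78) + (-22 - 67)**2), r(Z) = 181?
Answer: 228759969/8102 ≈ 28235.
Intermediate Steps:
a = 1/8102 (a = 1/(181 + (-22 - 67)**2) = 1/(181 + (-89)**2) = 1/(181 + 7921) = 1/8102 ≈ 0.00012343)
28235 - a = 28235 - 1*1/8102 = 28235 - 1/8102 = 228759969/8102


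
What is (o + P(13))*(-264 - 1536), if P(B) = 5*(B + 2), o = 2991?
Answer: -5518800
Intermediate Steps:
P(B) = 10 + 5*B (P(B) = 5*(2 + B) = 10 + 5*B)
(o + P(13))*(-264 - 1536) = (2991 + (10 + 5*13))*(-264 - 1536) = (2991 + (10 + 65))*(-1800) = (2991 + 75)*(-1800) = 3066*(-1800) = -5518800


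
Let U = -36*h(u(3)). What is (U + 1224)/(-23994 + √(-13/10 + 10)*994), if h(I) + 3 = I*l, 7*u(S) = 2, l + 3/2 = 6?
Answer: -179955000/3308177383 - 106500*√870/472596769 ≈ -0.061044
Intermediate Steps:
l = 9/2 (l = -3/2 + 6 = 9/2 ≈ 4.5000)
u(S) = 2/7 (u(S) = (⅐)*2 = 2/7)
h(I) = -3 + 9*I/2 (h(I) = -3 + I*(9/2) = -3 + 9*I/2)
U = 432/7 (U = -36*(-3 + (9/2)*(2/7)) = -36*(-3 + 9/7) = -36*(-12/7) = 432/7 ≈ 61.714)
(U + 1224)/(-23994 + √(-13/10 + 10)*994) = (432/7 + 1224)/(-23994 + √(-13/10 + 10)*994) = 9000/(7*(-23994 + √(-13*⅒ + 10)*994)) = 9000/(7*(-23994 + √(-13/10 + 10)*994)) = 9000/(7*(-23994 + √(87/10)*994)) = 9000/(7*(-23994 + (√870/10)*994)) = 9000/(7*(-23994 + 497*√870/5))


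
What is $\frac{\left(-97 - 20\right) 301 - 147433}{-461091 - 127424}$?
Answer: $\frac{36530}{117703} \approx 0.31036$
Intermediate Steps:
$\frac{\left(-97 - 20\right) 301 - 147433}{-461091 - 127424} = \frac{\left(-117\right) 301 - 147433}{-588515} = \left(-35217 - 147433\right) \left(- \frac{1}{588515}\right) = \left(-182650\right) \left(- \frac{1}{588515}\right) = \frac{36530}{117703}$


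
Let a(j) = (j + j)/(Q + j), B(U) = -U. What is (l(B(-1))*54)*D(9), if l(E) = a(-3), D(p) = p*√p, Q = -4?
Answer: 8748/7 ≈ 1249.7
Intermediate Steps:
a(j) = 2*j/(-4 + j) (a(j) = (j + j)/(-4 + j) = (2*j)/(-4 + j) = 2*j/(-4 + j))
D(p) = p^(3/2)
l(E) = 6/7 (l(E) = 2*(-3)/(-4 - 3) = 2*(-3)/(-7) = 2*(-3)*(-⅐) = 6/7)
(l(B(-1))*54)*D(9) = ((6/7)*54)*9^(3/2) = (324/7)*27 = 8748/7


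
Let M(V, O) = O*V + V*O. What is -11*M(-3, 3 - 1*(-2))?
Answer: 330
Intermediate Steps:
M(V, O) = 2*O*V (M(V, O) = O*V + O*V = 2*O*V)
-11*M(-3, 3 - 1*(-2)) = -22*(3 - 1*(-2))*(-3) = -22*(3 + 2)*(-3) = -22*5*(-3) = -11*(-30) = 330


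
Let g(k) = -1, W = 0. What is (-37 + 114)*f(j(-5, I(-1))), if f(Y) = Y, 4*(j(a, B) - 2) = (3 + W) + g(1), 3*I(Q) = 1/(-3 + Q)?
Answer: 385/2 ≈ 192.50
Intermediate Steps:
I(Q) = 1/(3*(-3 + Q))
j(a, B) = 5/2 (j(a, B) = 2 + ((3 + 0) - 1)/4 = 2 + (3 - 1)/4 = 2 + (¼)*2 = 2 + ½ = 5/2)
(-37 + 114)*f(j(-5, I(-1))) = (-37 + 114)*(5/2) = 77*(5/2) = 385/2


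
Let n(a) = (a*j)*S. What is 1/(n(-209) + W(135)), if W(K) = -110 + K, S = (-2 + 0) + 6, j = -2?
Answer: 1/1697 ≈ 0.00058927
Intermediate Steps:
S = 4 (S = -2 + 6 = 4)
n(a) = -8*a (n(a) = (a*(-2))*4 = -2*a*4 = -8*a)
1/(n(-209) + W(135)) = 1/(-8*(-209) + (-110 + 135)) = 1/(1672 + 25) = 1/1697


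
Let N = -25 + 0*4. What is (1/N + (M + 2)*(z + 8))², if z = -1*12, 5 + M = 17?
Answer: 1962801/625 ≈ 3140.5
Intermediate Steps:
M = 12 (M = -5 + 17 = 12)
z = -12
N = -25 (N = -25 + 0 = -25)
(1/N + (M + 2)*(z + 8))² = (1/(-25) + (12 + 2)*(-12 + 8))² = (-1/25 + 14*(-4))² = (-1/25 - 56)² = (-1401/25)² = 1962801/625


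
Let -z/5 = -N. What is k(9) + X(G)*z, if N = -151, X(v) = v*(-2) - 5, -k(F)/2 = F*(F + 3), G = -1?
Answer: 2049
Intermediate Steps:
k(F) = -2*F*(3 + F) (k(F) = -2*F*(F + 3) = -2*F*(3 + F))
X(v) = -5 - 2*v (X(v) = -2*v - 5 = -5 - 2*v)
z = -755 (z = -(-5)*(-151) = -5*151 = -755)
k(9) + X(G)*z = -2*9*(3 + 9) + (-5 - 2*(-1))*(-755) = -2*9*12 + (-5 + 2)*(-755) = -216 - 3*(-755) = -216 + 2265 = 2049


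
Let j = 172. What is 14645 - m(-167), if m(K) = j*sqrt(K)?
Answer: 14645 - 172*I*sqrt(167) ≈ 14645.0 - 2222.7*I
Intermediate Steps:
m(K) = 172*sqrt(K)
14645 - m(-167) = 14645 - 172*sqrt(-167) = 14645 - 172*I*sqrt(167)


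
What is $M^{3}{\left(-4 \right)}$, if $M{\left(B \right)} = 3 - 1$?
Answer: $8$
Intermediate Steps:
$M{\left(B \right)} = 2$
$M^{3}{\left(-4 \right)} = 2^{3} = 8$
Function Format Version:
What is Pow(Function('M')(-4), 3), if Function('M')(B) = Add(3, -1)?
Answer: 8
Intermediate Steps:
Function('M')(B) = 2
Pow(Function('M')(-4), 3) = Pow(2, 3) = 8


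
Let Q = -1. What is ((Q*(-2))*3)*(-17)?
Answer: -102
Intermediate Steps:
((Q*(-2))*3)*(-17) = (-1*(-2)*3)*(-17) = (2*3)*(-17) = 6*(-17) = -102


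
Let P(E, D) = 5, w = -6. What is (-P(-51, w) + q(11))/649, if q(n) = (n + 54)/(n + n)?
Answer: -45/14278 ≈ -0.0031517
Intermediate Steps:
q(n) = (54 + n)/(2*n) (q(n) = (54 + n)/((2*n)) = (54 + n)*(1/(2*n)) = (54 + n)/(2*n))
(-P(-51, w) + q(11))/649 = (-1*5 + (½)*(54 + 11)/11)/649 = (-5 + (½)*(1/11)*65)*(1/649) = (-5 + 65/22)*(1/649) = -45/22*1/649 = -45/14278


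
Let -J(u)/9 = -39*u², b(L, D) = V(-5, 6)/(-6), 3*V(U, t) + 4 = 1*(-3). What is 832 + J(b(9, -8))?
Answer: 10621/12 ≈ 885.08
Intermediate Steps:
V(U, t) = -7/3 (V(U, t) = -4/3 + (1*(-3))/3 = -4/3 + (⅓)*(-3) = -4/3 - 1 = -7/3)
b(L, D) = 7/18 (b(L, D) = -7/3/(-6) = -7/3*(-⅙) = 7/18)
J(u) = 351*u² (J(u) = -(-351)*u² = 351*u²)
832 + J(b(9, -8)) = 832 + 351*(7/18)² = 832 + 351*(49/324) = 832 + 637/12 = 10621/12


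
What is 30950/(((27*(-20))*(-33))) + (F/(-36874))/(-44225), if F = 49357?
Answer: 1261816851481/726500305575 ≈ 1.7368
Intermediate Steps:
30950/(((27*(-20))*(-33))) + (F/(-36874))/(-44225) = 30950/(((27*(-20))*(-33))) + (49357/(-36874))/(-44225) = 30950/((-540*(-33))) + (49357*(-1/36874))*(-1/44225) = 30950/17820 - 49357/36874*(-1/44225) = 30950*(1/17820) + 49357/1630752650 = 3095/1782 + 49357/1630752650 = 1261816851481/726500305575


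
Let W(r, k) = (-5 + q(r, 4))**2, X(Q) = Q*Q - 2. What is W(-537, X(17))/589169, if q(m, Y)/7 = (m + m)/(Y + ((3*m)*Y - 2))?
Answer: 152423716/6112534697129 ≈ 2.4936e-5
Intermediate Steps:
q(m, Y) = 14*m/(-2 + Y + 3*Y*m) (q(m, Y) = 7*((m + m)/(Y + ((3*m)*Y - 2))) = 7*((2*m)/(Y + (3*Y*m - 2))) = 7*((2*m)/(Y + (-2 + 3*Y*m))) = 7*((2*m)/(-2 + Y + 3*Y*m)) = 7*(2*m/(-2 + Y + 3*Y*m)) = 14*m/(-2 + Y + 3*Y*m))
X(Q) = -2 + Q**2 (X(Q) = Q**2 - 2 = -2 + Q**2)
W(r, k) = (-5 + 14*r/(2 + 12*r))**2 (W(r, k) = (-5 + 14*r/(-2 + 4 + 3*4*r))**2 = (-5 + 14*r/(-2 + 4 + 12*r))**2 = (-5 + 14*r/(2 + 12*r))**2)
W(-537, X(17))/589169 = ((5 + 23*(-537))**2/(1 + 6*(-537))**2)/589169 = ((5 - 12351)**2/(1 - 3222)**2)*(1/589169) = ((-12346)**2/(-3221)**2)*(1/589169) = ((1/10374841)*152423716)*(1/589169) = (152423716/10374841)*(1/589169) = 152423716/6112534697129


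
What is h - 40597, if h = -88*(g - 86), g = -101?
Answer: -24141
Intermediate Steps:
h = 16456 (h = -88*(-101 - 86) = -88*(-187) = 16456)
h - 40597 = 16456 - 40597 = -24141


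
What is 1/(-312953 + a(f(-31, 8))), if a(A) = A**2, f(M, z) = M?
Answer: -1/311992 ≈ -3.2052e-6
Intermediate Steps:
1/(-312953 + a(f(-31, 8))) = 1/(-312953 + (-31)**2) = 1/(-312953 + 961) = 1/(-311992) = -1/311992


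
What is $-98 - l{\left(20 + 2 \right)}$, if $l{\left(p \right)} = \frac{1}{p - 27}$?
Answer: $- \frac{489}{5} \approx -97.8$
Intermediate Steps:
$l{\left(p \right)} = \frac{1}{-27 + p}$
$-98 - l{\left(20 + 2 \right)} = -98 - \frac{1}{-27 + \left(20 + 2\right)} = -98 - \frac{1}{-27 + 22} = -98 - \frac{1}{-5} = -98 - - \frac{1}{5} = -98 + \frac{1}{5} = - \frac{489}{5}$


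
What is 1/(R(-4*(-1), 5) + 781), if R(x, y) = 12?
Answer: 1/793 ≈ 0.0012610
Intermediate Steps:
1/(R(-4*(-1), 5) + 781) = 1/(12 + 781) = 1/793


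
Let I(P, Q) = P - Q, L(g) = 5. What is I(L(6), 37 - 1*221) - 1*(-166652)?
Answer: 166841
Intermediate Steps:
I(L(6), 37 - 1*221) - 1*(-166652) = (5 - (37 - 1*221)) - 1*(-166652) = (5 - (37 - 221)) + 166652 = (5 - 1*(-184)) + 166652 = (5 + 184) + 166652 = 189 + 166652 = 166841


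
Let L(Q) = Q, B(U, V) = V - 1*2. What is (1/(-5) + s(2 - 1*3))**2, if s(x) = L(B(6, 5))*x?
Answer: 256/25 ≈ 10.240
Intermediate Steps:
B(U, V) = -2 + V (B(U, V) = V - 2 = -2 + V)
s(x) = 3*x (s(x) = (-2 + 5)*x = 3*x)
(1/(-5) + s(2 - 1*3))**2 = (1/(-5) + 3*(2 - 1*3))**2 = (-1/5 + 3*(2 - 3))**2 = (-1/5 + 3*(-1))**2 = (-1/5 - 3)**2 = (-16/5)**2 = 256/25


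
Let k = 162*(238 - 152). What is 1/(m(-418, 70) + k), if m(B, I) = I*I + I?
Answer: 1/18902 ≈ 5.2904e-5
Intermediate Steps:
m(B, I) = I + I**2 (m(B, I) = I**2 + I = I + I**2)
k = 13932 (k = 162*86 = 13932)
1/(m(-418, 70) + k) = 1/(70*(1 + 70) + 13932) = 1/(70*71 + 13932) = 1/(4970 + 13932) = 1/18902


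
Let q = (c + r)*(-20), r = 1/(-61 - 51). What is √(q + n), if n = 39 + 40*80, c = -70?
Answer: 3*√101031/14 ≈ 68.112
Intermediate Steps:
r = -1/112 (r = 1/(-112) = -1/112 ≈ -0.0089286)
n = 3239 (n = 39 + 3200 = 3239)
q = 39205/28 (q = (-70 - 1/112)*(-20) = -7841/112*(-20) = 39205/28 ≈ 1400.2)
√(q + n) = √(39205/28 + 3239) = √(129897/28) = 3*√101031/14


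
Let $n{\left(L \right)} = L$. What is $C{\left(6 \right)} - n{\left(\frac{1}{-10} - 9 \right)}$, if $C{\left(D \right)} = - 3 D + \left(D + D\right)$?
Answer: $\frac{31}{10} \approx 3.1$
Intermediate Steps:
$C{\left(D \right)} = - D$ ($C{\left(D \right)} = - 3 D + 2 D = - D$)
$C{\left(6 \right)} - n{\left(\frac{1}{-10} - 9 \right)} = \left(-1\right) 6 - \left(\frac{1}{-10} - 9\right) = -6 - \left(- \frac{1}{10} - 9\right) = -6 - - \frac{91}{10} = -6 + \frac{91}{10} = \frac{31}{10}$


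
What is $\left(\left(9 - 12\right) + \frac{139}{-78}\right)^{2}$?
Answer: $\frac{139129}{6084} \approx 22.868$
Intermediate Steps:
$\left(\left(9 - 12\right) + \frac{139}{-78}\right)^{2} = \left(\left(9 - 12\right) + 139 \left(- \frac{1}{78}\right)\right)^{2} = \left(-3 - \frac{139}{78}\right)^{2} = \left(- \frac{373}{78}\right)^{2} = \frac{139129}{6084}$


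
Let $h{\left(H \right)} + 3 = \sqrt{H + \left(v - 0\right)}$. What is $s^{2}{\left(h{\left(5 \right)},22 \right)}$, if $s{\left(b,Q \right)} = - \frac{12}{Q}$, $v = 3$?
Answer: $\frac{36}{121} \approx 0.29752$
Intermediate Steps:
$h{\left(H \right)} = -3 + \sqrt{3 + H}$ ($h{\left(H \right)} = -3 + \sqrt{H + \left(3 - 0\right)} = -3 + \sqrt{H + \left(3 + 0\right)} = -3 + \sqrt{H + 3} = -3 + \sqrt{3 + H}$)
$s^{2}{\left(h{\left(5 \right)},22 \right)} = \left(- \frac{12}{22}\right)^{2} = \left(\left(-12\right) \frac{1}{22}\right)^{2} = \left(- \frac{6}{11}\right)^{2} = \frac{36}{121}$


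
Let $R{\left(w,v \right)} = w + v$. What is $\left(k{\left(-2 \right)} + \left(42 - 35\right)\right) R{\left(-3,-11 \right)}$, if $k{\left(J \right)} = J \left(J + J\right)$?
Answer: $-210$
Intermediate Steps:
$R{\left(w,v \right)} = v + w$
$k{\left(J \right)} = 2 J^{2}$ ($k{\left(J \right)} = J 2 J = 2 J^{2}$)
$\left(k{\left(-2 \right)} + \left(42 - 35\right)\right) R{\left(-3,-11 \right)} = \left(2 \left(-2\right)^{2} + \left(42 - 35\right)\right) \left(-11 - 3\right) = \left(2 \cdot 4 + 7\right) \left(-14\right) = \left(8 + 7\right) \left(-14\right) = 15 \left(-14\right) = -210$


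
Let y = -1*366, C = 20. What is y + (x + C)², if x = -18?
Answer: -362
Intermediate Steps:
y = -366
y + (x + C)² = -366 + (-18 + 20)² = -366 + 2² = -366 + 4 = -362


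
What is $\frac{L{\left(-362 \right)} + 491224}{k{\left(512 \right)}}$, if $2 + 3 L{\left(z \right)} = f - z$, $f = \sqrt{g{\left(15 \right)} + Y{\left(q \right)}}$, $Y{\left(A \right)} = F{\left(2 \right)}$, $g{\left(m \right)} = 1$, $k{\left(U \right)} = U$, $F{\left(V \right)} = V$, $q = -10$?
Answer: $\frac{30709}{32} + \frac{\sqrt{3}}{1536} \approx 959.66$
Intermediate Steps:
$Y{\left(A \right)} = 2$
$f = \sqrt{3}$ ($f = \sqrt{1 + 2} = \sqrt{3} \approx 1.732$)
$L{\left(z \right)} = - \frac{2}{3} - \frac{z}{3} + \frac{\sqrt{3}}{3}$ ($L{\left(z \right)} = - \frac{2}{3} + \frac{\sqrt{3} - z}{3} = - \frac{2}{3} - \left(- \frac{\sqrt{3}}{3} + \frac{z}{3}\right) = - \frac{2}{3} - \frac{z}{3} + \frac{\sqrt{3}}{3}$)
$\frac{L{\left(-362 \right)} + 491224}{k{\left(512 \right)}} = \frac{\left(- \frac{2}{3} - - \frac{362}{3} + \frac{\sqrt{3}}{3}\right) + 491224}{512} = \left(\left(- \frac{2}{3} + \frac{362}{3} + \frac{\sqrt{3}}{3}\right) + 491224\right) \frac{1}{512} = \left(\left(120 + \frac{\sqrt{3}}{3}\right) + 491224\right) \frac{1}{512} = \left(491344 + \frac{\sqrt{3}}{3}\right) \frac{1}{512} = \frac{30709}{32} + \frac{\sqrt{3}}{1536}$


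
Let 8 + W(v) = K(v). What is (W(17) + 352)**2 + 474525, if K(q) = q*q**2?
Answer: 28110574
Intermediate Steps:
K(q) = q**3
W(v) = -8 + v**3
(W(17) + 352)**2 + 474525 = ((-8 + 17**3) + 352)**2 + 474525 = ((-8 + 4913) + 352)**2 + 474525 = (4905 + 352)**2 + 474525 = 5257**2 + 474525 = 27636049 + 474525 = 28110574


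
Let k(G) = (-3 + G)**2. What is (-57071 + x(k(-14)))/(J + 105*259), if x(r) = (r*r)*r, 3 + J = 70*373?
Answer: 415181/919 ≈ 451.77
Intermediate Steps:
J = 26107 (J = -3 + 70*373 = -3 + 26110 = 26107)
x(r) = r**3 (x(r) = r**2*r = r**3)
(-57071 + x(k(-14)))/(J + 105*259) = (-57071 + ((-3 - 14)**2)**3)/(26107 + 105*259) = (-57071 + ((-17)**2)**3)/(26107 + 27195) = (-57071 + 289**3)/53302 = (-57071 + 24137569)*(1/53302) = 24080498*(1/53302) = 415181/919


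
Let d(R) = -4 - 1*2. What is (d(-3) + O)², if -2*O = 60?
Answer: 1296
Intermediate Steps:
O = -30 (O = -½*60 = -30)
d(R) = -6 (d(R) = -4 - 2 = -6)
(d(-3) + O)² = (-6 - 30)² = (-36)² = 1296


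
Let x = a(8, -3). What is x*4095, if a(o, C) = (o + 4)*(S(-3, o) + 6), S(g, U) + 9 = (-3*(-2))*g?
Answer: -1031940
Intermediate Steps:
S(g, U) = -9 + 6*g (S(g, U) = -9 + (-3*(-2))*g = -9 + 6*g)
a(o, C) = -84 - 21*o (a(o, C) = (o + 4)*((-9 + 6*(-3)) + 6) = (4 + o)*((-9 - 18) + 6) = (4 + o)*(-27 + 6) = (4 + o)*(-21) = -84 - 21*o)
x = -252 (x = -84 - 21*8 = -84 - 168 = -252)
x*4095 = -252*4095 = -1031940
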